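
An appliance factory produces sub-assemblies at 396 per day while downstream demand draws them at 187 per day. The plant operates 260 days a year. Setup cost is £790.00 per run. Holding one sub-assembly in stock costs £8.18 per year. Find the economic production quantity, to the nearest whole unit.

Annual demand D = 187 × 260 = 48,620.
Production build-up factor (1 − d/p) = 1 − 187/396 = 0.5278.
Q* = √(2DS / (H(1 − d/p))) = √(2 × 48,620 × 790 / (8.18 × 0.5278)).
= √(76,819,600 / 4.3172) ≈ 4218.265.

Q* ≈ 4,218 sub-assemblies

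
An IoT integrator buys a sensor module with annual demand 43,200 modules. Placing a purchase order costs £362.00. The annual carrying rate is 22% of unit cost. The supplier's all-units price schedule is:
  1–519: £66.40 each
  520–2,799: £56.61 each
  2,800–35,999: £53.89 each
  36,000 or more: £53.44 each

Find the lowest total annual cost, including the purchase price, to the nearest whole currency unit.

TC* ≈ £2,350,231

Holding cost per unit per year at price C is H = 0.22·C.
Evaluate total cost at each tier's feasible EOQ or, if the EOQ is below the tier, at the tier's minimum quantity.
Tier 1 (£66.40): EOQ = 1463.2 exceeds tier's upper bound 519, so this tier is dominated.
EOQ at £56.61 = 1584.7 (feasible in tier 2): TC = 43,200×£56.61 + (43,200/1584.7)×362 + (1584.7/2)×0.22×£56.61 = £2,465,288.45.
EOQ at £53.89 = 1624.2 < 2800, so use break Q=2800: TC = 43,200×£53.89 + (43,200/2800.0)×362 + (2800.0/2)×0.22×£53.89 = £2,350,231.26.
EOQ at £53.44 = 1631.0 < 36000, so use break Q=36000: TC = 43,200×£53.44 + (43,200/36000.0)×362 + (36000.0/2)×0.22×£53.44 = £2,520,664.80.
Lowest total cost among the candidates is at Q = 2800.0.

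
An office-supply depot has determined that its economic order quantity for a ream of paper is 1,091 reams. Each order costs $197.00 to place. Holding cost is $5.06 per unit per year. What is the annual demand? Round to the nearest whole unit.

D ≈ 15,286 reams per year

Invert the EOQ relation Q*² = 2DS/H.
From Q* = √(2DS/H): D = Q*²H / (2S) = 1,091² × 5.06 / (2 × 197) = 15286.350.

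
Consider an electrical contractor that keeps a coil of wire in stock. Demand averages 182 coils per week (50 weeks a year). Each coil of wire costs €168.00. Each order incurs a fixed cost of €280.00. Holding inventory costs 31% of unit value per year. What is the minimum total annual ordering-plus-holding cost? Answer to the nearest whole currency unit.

Annual demand D = 182 × 50 = 9,100.
Holding cost H = 0.31 × €168.00 = €52.0800 per unit per year.
EOQ = √(2DS/H) = √(2 × 9,100 × 280 / 52.08) ≈ 312.81.
At Q*, ordering cost (D/Q*)S equals holding cost (Q*/2)H, each = √(DSH/2).
Minimum total = √(2DSH) = √(2 × 9,100 × 280 × 52.08) ≈ 16291.092.

TC* ≈ €16,291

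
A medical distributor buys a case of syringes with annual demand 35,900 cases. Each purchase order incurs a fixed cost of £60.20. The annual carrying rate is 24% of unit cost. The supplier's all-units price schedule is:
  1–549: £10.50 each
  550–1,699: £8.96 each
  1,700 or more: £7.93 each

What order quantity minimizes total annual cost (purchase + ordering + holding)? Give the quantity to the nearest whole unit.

Holding cost per unit per year at price C is H = 0.24·C.
For each price level, check whether its EOQ is feasible; otherwise the best quantity at that price is the breakpoint.
Tier 1 (£10.50): EOQ = 1309.7 exceeds tier's upper bound 549, so this tier is dominated.
EOQ at £8.96 = 1417.8 (feasible in tier 2): TC = 35,900×£8.96 + (35,900/1417.8)×60.2 + (1417.8/2)×0.24×£8.96 = £324,712.74.
EOQ at £7.93 = 1507.0 < 1700, so use break Q=1700: TC = 35,900×£7.93 + (35,900/1700.0)×60.2 + (1700.0/2)×0.24×£7.93 = £287,576.00.
Lowest total cost is £287,576.00 at Q = 1700.0.

Q* ≈ 1,700 cases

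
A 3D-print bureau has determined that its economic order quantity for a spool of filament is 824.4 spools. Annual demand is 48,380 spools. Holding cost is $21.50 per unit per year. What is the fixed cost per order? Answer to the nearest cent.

Invert the EOQ relation Q*² = 2DS/H.
From Q* = √(2DS/H): S = Q*²H / (2D) = 824.4² × 21.5 / (2 × 48,380) = 151.0145.

S ≈ $151.01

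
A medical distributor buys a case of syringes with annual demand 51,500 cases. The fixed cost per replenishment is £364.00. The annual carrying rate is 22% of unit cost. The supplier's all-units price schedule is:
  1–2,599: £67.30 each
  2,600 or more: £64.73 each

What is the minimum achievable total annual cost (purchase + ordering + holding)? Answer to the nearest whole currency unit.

Holding cost per unit per year at price C is H = 0.22·C.
Candidates are each tier's EOQ (if it falls in that tier) and each price-break quantity.
EOQ at £67.30 = 1591.3 (feasible in tier 1): TC = 51,500×£67.30 + (51,500/1591.3)×364 + (1591.3/2)×0.22×£67.30 = £3,489,510.70.
EOQ at £64.73 = 1622.6 < 2600, so use break Q=2600: TC = 51,500×£64.73 + (51,500/2600.0)×364 + (2600.0/2)×0.22×£64.73 = £3,359,317.78.
Lowest total cost among the candidates is at Q = 2600.0.

TC* ≈ £3,359,318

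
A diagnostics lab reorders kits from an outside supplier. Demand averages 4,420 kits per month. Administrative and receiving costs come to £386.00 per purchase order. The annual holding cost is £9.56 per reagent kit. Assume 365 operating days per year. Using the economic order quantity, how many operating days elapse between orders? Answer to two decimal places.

T ≈ 14.24 days

Annual demand D = 4,420 × 12 = 53,040.
EOQ = √(2DS/H) = √(2 × 53,040 × 386 / 9.56) ≈ 2069.58.
Cycle time = Q*/D × 365 = 2069.58 / 53,040 × 365 ≈ 14.242 days.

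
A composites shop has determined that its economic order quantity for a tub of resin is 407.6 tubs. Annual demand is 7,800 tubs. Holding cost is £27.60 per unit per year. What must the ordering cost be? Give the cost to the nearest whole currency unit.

S ≈ £294

The basic EOQ model gives Q* = √(2DS/H); rearrange for the unknown.
From Q* = √(2DS/H): S = Q*²H / (2D) = 407.6² × 27.6 / (2 × 7,800) = 293.9360.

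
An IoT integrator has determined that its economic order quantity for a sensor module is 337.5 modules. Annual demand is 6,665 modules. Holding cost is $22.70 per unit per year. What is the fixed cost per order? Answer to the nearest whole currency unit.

Invert the EOQ relation Q*² = 2DS/H.
From Q* = √(2DS/H): S = Q*²H / (2D) = 337.5² × 22.7 / (2 × 6,665) = 193.9739.

S ≈ $194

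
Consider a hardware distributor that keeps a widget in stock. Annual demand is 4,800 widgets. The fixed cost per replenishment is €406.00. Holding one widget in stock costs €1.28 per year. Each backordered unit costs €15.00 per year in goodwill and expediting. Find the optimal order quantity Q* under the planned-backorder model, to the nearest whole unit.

Q* ≈ 1,818 widgets

With planned backorders, Q* = √(2DS/H) · √((H+B)/B).
√(2DS/H) = √(2 × 4,800 × 406 / 1.28) = 1744.993.
√((H+B)/B) = √((1.28+15)/15) = 1.0418.
Q* ≈ 1817.922.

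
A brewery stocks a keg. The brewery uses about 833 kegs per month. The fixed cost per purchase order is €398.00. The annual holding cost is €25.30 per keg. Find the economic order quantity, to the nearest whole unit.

Q* ≈ 561 kegs

Annual demand D = 833 × 12 = 9,996.
EOQ = √(2DS / H) = √(2 × 9,996 × 398 / 25.3).
= √(7,956,816 / 25.3) = √314,498.6561 ≈ 560.802.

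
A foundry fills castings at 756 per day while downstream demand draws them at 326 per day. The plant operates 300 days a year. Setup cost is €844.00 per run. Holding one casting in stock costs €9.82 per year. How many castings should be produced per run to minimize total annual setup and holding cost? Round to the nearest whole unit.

Q* ≈ 5,437 castings

Annual demand D = 326 × 300 = 97,800.
Production build-up factor (1 − d/p) = 1 − 326/756 = 0.5688.
Q* = √(2DS / (H(1 − d/p))) = √(2 × 97,800 × 844 / (9.82 × 0.5688)).
= √(165,086,400 / 5.5854) ≈ 5436.590.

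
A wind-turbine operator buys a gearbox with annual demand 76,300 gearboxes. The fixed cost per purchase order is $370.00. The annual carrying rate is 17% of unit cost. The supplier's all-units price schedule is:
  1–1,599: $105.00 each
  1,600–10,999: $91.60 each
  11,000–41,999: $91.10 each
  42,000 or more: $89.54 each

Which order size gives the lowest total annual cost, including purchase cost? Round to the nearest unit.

Q* ≈ 1,904 gearboxes

Holding cost per unit per year at price C is H = 0.17·C.
Evaluate total cost at each tier's feasible EOQ or, if the EOQ is below the tier, at the tier's minimum quantity.
Tier 1 ($105.00): EOQ = 1778.5 exceeds tier's upper bound 1599, so this tier is dominated.
EOQ at $91.60 = 1904.2 (feasible in tier 2): TC = 76,300×$91.60 + (76,300/1904.2)×370 + (1904.2/2)×0.17×$91.60 = $7,018,731.75.
EOQ at $91.10 = 1909.4 < 11000, so use break Q=11000: TC = 76,300×$91.10 + (76,300/11000.0)×370 + (11000.0/2)×0.17×$91.10 = $7,038,674.95.
EOQ at $89.54 = 1926.0 < 42000, so use break Q=42000: TC = 76,300×$89.54 + (76,300/42000.0)×370 + (42000.0/2)×0.17×$89.54 = $7,152,231.97.
Lowest total cost is $7,018,731.75 at Q = 1904.2.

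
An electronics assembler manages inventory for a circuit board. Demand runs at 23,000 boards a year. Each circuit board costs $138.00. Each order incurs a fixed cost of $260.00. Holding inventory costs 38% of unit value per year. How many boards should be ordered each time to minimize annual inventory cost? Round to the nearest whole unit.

Q* ≈ 478 boards

Holding cost H = 0.38 × $138.00 = $52.4400 per unit per year.
EOQ = √(2DS / H) = √(2 × 23,000 × 260 / 52.44).
= √(11,960,000 / 52.44) = √228,070.1754 ≈ 477.567.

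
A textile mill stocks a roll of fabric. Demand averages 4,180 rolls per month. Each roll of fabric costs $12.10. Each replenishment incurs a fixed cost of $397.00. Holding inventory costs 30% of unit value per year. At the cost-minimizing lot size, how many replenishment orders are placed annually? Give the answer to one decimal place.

Annual demand D = 4,180 × 12 = 50,160.
Holding cost H = 0.30 × $12.10 = $3.6300 per unit per year.
The optimal lot size = √(2DS/H) = √(2 × 50,160 × 397 / 3.63) ≈ 3312.35.
Orders per year = D / Q* = 50,160 / 3312.35 ≈ 15.143.

N ≈ 15.1 orders per year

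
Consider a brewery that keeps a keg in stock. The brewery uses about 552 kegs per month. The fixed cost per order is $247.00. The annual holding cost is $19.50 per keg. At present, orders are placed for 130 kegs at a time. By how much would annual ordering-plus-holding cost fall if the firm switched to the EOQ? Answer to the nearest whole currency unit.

Extra cost ≈ $5,865 per year

Annual demand D = 552 × 12 = 6,624.
EOQ = √(2DS/H) = √(2 × 6,624 × 247 / 19.5) ≈ 409.64.
Cost at Q* = (D/Q*)S + (Q*/2)H = √(2DSH) ≈ $7,988.05.
Cost at Q = 130: (6,624/130)×247 + (130/2)×19.5 = $12,585.60 + $1,267.50 = $13,853.10.
Excess = $13,853.10 − $7,988.05 = $5,865.05.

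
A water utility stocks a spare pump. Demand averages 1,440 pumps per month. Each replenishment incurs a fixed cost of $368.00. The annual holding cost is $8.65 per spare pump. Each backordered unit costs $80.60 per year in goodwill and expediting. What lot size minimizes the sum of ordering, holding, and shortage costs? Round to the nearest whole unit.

Q* ≈ 1,276 pumps

Annual demand D = 1,440 × 12 = 17,280.
With planned backorders, Q* = √(2DS/H) · √((H+B)/B).
√(2DS/H) = √(2 × 17,280 × 368 / 8.65) = 1212.559.
√((H+B)/B) = √((8.65+80.6)/80.6) = 1.0523.
Q* ≈ 1275.967.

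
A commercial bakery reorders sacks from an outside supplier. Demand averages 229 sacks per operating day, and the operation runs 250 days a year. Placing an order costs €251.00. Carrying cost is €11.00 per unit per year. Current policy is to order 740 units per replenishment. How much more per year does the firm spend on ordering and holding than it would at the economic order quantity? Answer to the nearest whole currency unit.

Annual demand D = 229 × 250 = 57,250.
EOQ = √(2DS/H) = √(2 × 57,250 × 251 / 11) ≈ 1616.38.
Cost at Q* = (D/Q*)S + (Q*/2)H = √(2DSH) ≈ €17,780.17.
Cost at Q = 740: (57,250/740)×251 + (740/2)×11 = €19,418.58 + €4,070.00 = €23,488.58.
Excess = €23,488.58 − €17,780.17 = €5,708.41.

Extra cost ≈ €5,708 per year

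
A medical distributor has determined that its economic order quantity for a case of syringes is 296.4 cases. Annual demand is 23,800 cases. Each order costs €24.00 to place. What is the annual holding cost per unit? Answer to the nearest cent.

H ≈ €13.00

Squaring Q* = √(2DS/H) gives Q*² = 2DS/H.
From Q* = √(2DS/H): H = 2DS / Q*² = 2 × 23,800 × 24 / 296.4² = 13.0035.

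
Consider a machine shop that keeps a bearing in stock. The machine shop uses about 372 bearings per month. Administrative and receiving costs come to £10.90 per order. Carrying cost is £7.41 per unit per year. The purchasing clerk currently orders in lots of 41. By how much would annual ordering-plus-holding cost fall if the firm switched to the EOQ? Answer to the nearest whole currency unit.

Annual demand D = 372 × 12 = 4,464.
EOQ = √(2DS/H) = √(2 × 4,464 × 10.9 / 7.41) ≈ 114.60.
Cost at Q* = (D/Q*)S + (Q*/2)H = √(2DSH) ≈ £849.18.
Cost at Q = 41: (4,464/41)×10.9 + (41/2)×7.41 = £1,186.77 + £151.91 = £1,338.68.
Excess = £1,338.68 − £849.18 = £489.50.

Extra cost ≈ £489 per year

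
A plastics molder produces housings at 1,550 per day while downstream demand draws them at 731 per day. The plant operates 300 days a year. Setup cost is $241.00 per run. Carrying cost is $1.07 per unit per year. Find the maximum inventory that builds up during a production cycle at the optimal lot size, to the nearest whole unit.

I_max ≈ 7,225 housings

Annual demand D = 731 × 300 = 219,300.
Production build-up factor (1 − d/p) = 1 − 731/1,550 = 0.5284.
Q* = √(2DS / (H(1 − d/p))) = √(2 × 219,300 × 241 / (1.07 × 0.5284)).
= √(105,702,600 / 0.5654) ≈ 13673.347.
Maximum inventory = Q*(1 − d/p) = 13673.347 × 0.5284 ≈ 7224.820.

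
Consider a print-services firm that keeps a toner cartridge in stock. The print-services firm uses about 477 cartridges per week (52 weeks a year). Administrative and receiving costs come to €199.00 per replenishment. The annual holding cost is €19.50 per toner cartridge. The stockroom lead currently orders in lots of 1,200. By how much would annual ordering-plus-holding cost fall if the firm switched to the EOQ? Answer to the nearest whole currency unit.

Annual demand D = 477 × 52 = 24,804.
EOQ = √(2DS/H) = √(2 × 24,804 × 199 / 19.5) ≈ 711.52.
Cost at Q* = (D/Q*)S + (Q*/2)H = √(2DSH) ≈ €13,874.58.
Cost at Q = 1,200: (24,804/1,200)×199 + (1,200/2)×19.5 = €4,113.33 + €11,700.00 = €15,813.33.
Excess = €15,813.33 − €13,874.58 = €1,938.75.

Extra cost ≈ €1,939 per year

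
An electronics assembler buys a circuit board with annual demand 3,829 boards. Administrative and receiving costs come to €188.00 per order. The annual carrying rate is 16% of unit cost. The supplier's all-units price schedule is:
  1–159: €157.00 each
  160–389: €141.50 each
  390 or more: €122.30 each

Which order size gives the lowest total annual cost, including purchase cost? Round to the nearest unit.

Q* ≈ 390 boards

Holding cost per unit per year at price C is H = 0.16·C.
For each price level, check whether its EOQ is feasible; otherwise the best quantity at that price is the breakpoint.
Tier 1 (€157.00): EOQ = 239.4 exceeds tier's upper bound 159, so this tier is dominated.
EOQ at €141.50 = 252.2 (feasible in tier 2): TC = 3,829×€141.50 + (3,829/252.2)×188 + (252.2/2)×0.16×€141.50 = €547,512.69.
EOQ at €122.30 = 271.2 < 390, so use break Q=390: TC = 3,829×€122.30 + (3,829/390.0)×188 + (390.0/2)×0.16×€122.30 = €473,948.23.
Lowest total cost is €473,948.23 at Q = 390.0.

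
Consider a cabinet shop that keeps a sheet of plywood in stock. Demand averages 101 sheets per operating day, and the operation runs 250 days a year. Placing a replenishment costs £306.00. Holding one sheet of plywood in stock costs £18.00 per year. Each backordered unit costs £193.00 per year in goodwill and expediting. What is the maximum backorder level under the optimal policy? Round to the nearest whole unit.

Annual demand D = 101 × 250 = 25,250.
With planned backorders, Q* = √(2DS/H) · √((H+B)/B).
√(2DS/H) = √(2 × 25,250 × 306 / 18) = 926.553.
√((H+B)/B) = √((18+193)/193) = 1.0456.
Q* ≈ 968.797.
S* = Q* · H/(H+B) = 968.797 × 18/211 ≈ 82.646.

S* ≈ 83 sheets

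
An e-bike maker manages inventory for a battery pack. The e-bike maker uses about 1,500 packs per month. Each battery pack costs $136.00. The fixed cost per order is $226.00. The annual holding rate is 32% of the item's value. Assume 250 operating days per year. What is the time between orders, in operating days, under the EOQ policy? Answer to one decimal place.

T ≈ 6.0 days

Annual demand D = 1,500 × 12 = 18,000.
Holding cost H = 0.32 × $136.00 = $43.5200 per unit per year.
Q* = √(2DS/H) = √(2 × 18,000 × 226 / 43.52) ≈ 432.38.
Cycle time = Q*/D × 250 = 432.38 / 18,000 × 250 ≈ 6.005 days.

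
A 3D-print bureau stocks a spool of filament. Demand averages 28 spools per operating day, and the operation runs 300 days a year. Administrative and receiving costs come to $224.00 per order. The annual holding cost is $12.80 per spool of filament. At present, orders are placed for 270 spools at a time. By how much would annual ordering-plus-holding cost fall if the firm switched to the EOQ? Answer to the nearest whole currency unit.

Annual demand D = 28 × 300 = 8,400.
EOQ = √(2DS/H) = √(2 × 8,400 × 224 / 12.8) ≈ 542.22.
Cost at Q* = (D/Q*)S + (Q*/2)H = √(2DSH) ≈ $6,940.39.
Cost at Q = 270: (8,400/270)×224 + (270/2)×12.8 = $6,968.89 + $1,728.00 = $8,696.89.
Excess = $8,696.89 − $6,940.39 = $1,756.50.

Extra cost ≈ $1,757 per year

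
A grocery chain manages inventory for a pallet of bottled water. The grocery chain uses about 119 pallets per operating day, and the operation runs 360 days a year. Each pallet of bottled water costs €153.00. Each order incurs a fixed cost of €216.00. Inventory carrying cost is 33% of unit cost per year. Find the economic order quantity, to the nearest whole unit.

Q* ≈ 605 pallets

Annual demand D = 119 × 360 = 42,840.
Holding cost H = 0.33 × €153.00 = €50.4900 per unit per year.
EOQ = √(2DS / H) = √(2 × 42,840 × 216 / 50.49).
= √(18,506,880 / 50.49) = √366,545.4545 ≈ 605.430.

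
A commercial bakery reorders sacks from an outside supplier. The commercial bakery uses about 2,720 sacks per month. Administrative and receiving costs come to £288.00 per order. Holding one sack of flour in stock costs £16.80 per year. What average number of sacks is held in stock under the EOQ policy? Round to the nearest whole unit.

Average inventory ≈ 529 sacks

Annual demand D = 2,720 × 12 = 32,640.
Q* = √(2DS/H) = √(2 × 32,640 × 288 / 16.8) ≈ 1057.87.
Average inventory = Q*/2 ≈ 1057.87 / 2 = 528.934.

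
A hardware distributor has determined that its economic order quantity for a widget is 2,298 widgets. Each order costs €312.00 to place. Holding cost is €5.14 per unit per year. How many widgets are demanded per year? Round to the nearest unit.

The basic EOQ model gives Q* = √(2DS/H); rearrange for the unknown.
From Q* = √(2DS/H): D = Q*²H / (2S) = 2,298² × 5.14 / (2 × 312) = 43498.930.

D ≈ 43,499 widgets per year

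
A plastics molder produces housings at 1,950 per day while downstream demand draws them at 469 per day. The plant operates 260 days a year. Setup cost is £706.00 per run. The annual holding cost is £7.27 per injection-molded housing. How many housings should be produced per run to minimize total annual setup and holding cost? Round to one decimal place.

Annual demand D = 469 × 260 = 121,940.
Production build-up factor (1 − d/p) = 1 − 469/1,950 = 0.7595.
Q* = √(2DS / (H(1 − d/p))) = √(2 × 121,940 × 706 / (7.27 × 0.7595)).
= √(172,179,280 / 5.5215) ≈ 5584.226.

Q* ≈ 5,584.2 housings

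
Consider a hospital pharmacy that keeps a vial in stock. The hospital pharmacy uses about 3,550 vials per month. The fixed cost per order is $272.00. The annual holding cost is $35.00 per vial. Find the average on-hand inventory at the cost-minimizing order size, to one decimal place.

Annual demand D = 3,550 × 12 = 42,600.
The optimal lot size = √(2DS/H) = √(2 × 42,600 × 272 / 35) ≈ 813.71.
Average inventory = Q*/2 ≈ 813.71 / 2 = 406.856.

Average inventory ≈ 406.9 vials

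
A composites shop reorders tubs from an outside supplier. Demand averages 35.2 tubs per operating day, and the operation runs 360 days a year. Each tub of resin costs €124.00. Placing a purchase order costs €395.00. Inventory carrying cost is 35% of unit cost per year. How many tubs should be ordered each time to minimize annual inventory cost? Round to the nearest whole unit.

Annual demand D = 35.2 × 360 = 12,672.
Holding cost H = 0.35 × €124.00 = €43.4000 per unit per year.
EOQ = √(2DS / H) = √(2 × 12,672 × 395 / 43.4).
= √(10,010,880 / 43.4) = √230,665.4378 ≈ 480.276.

Q* ≈ 480 tubs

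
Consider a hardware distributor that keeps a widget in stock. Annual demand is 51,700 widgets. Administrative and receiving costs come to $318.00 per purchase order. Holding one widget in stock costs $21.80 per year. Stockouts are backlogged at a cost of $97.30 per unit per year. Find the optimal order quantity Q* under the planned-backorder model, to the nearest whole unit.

With planned backorders, Q* = √(2DS/H) · √((H+B)/B).
√(2DS/H) = √(2 × 51,700 × 318 / 21.8) = 1228.134.
√((H+B)/B) = √((21.8+97.3)/97.3) = 1.1064.
Q* ≈ 1358.767.

Q* ≈ 1,359 widgets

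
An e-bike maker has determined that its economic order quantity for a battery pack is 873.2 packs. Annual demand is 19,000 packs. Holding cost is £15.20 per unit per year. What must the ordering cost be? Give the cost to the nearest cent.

Squaring Q* = √(2DS/H) gives Q*² = 2DS/H.
From Q* = √(2DS/H): S = Q*²H / (2D) = 873.2² × 15.2 / (2 × 19,000) = 304.9913.

S ≈ £304.99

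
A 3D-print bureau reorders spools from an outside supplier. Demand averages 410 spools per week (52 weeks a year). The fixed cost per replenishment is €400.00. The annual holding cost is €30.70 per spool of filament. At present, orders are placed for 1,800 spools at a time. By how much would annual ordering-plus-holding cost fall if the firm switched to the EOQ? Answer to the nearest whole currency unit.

Extra cost ≈ €9,485 per year

Annual demand D = 410 × 52 = 21,320.
EOQ = √(2DS/H) = √(2 × 21,320 × 400 / 30.7) ≈ 745.37.
Cost at Q* = (D/Q*)S + (Q*/2)H = √(2DSH) ≈ €22,882.73.
Cost at Q = 1,800: (21,320/1,800)×400 + (1,800/2)×30.7 = €4,737.78 + €27,630.00 = €32,367.78.
Excess = €32,367.78 − €22,882.73 = €9,485.05.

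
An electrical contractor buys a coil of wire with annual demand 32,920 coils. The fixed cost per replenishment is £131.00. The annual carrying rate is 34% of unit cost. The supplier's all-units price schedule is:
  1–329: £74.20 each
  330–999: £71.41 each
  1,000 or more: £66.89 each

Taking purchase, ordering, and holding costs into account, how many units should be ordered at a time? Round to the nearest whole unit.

Holding cost per unit per year at price C is H = 0.34·C.
For each price level, check whether its EOQ is feasible; otherwise the best quantity at that price is the breakpoint.
Tier 1 (£74.20): EOQ = 584.7 exceeds tier's upper bound 329, so this tier is dominated.
EOQ at £71.41 = 596.0 (feasible in tier 2): TC = 32,920×£71.41 + (32,920/596.0)×131 + (596.0/2)×0.34×£71.41 = £2,365,288.23.
EOQ at £66.89 = 615.8 < 1000, so use break Q=1000: TC = 32,920×£66.89 + (32,920/1000.0)×131 + (1000.0/2)×0.34×£66.89 = £2,217,702.62.
Lowest total cost is £2,217,702.62 at Q = 1000.0.

Q* ≈ 1,000 coils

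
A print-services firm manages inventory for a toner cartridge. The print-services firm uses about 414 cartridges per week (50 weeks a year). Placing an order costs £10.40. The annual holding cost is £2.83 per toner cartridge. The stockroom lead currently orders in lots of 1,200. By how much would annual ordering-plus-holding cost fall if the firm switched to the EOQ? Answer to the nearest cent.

Annual demand D = 414 × 50 = 20,700.
EOQ = √(2DS/H) = √(2 × 20,700 × 10.4 / 2.83) ≈ 390.05.
Cost at Q* = (D/Q*)S + (Q*/2)H = √(2DSH) ≈ £1,103.85.
Cost at Q = 1,200: (20,700/1,200)×10.4 + (1,200/2)×2.83 = £179.40 + £1,698.00 = £1,877.40.
Excess = £1,877.40 − £1,103.85 = £773.55.

Extra cost ≈ £773.55 per year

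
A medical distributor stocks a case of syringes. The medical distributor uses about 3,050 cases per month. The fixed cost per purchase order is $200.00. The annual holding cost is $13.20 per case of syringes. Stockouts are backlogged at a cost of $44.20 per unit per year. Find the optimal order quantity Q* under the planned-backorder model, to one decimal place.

Q* ≈ 1,200.1 cases

Annual demand D = 3,050 × 12 = 36,600.
With planned backorders, Q* = √(2DS/H) · √((H+B)/B).
√(2DS/H) = √(2 × 36,600 × 200 / 13.2) = 1053.134.
√((H+B)/B) = √((13.2+44.2)/44.2) = 1.1396.
Q* ≈ 1200.130.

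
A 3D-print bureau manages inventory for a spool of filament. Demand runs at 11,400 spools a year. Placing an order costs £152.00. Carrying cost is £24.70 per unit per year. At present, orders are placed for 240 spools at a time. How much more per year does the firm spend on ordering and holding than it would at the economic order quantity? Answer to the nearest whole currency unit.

EOQ = √(2DS/H) = √(2 × 11,400 × 152 / 24.7) ≈ 374.58.
Cost at Q* = (D/Q*)S + (Q*/2)H = √(2DSH) ≈ £9,252.04.
Cost at Q = 240: (11,400/240)×152 + (240/2)×24.7 = £7,220.00 + £2,964.00 = £10,184.00.
Excess = £10,184.00 − £9,252.04 = £931.96.

Extra cost ≈ £932 per year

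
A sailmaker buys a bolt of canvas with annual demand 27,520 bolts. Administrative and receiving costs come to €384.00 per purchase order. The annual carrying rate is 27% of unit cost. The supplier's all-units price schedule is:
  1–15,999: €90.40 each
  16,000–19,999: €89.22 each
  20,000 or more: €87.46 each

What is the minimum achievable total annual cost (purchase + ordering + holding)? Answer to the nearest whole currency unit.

TC* ≈ €2,510,521

Holding cost per unit per year at price C is H = 0.27·C.
Evaluate total cost at each tier's feasible EOQ or, if the EOQ is below the tier, at the tier's minimum quantity.
EOQ at €90.40 = 930.5 (feasible in tier 1): TC = 27,520×€90.40 + (27,520/930.5)×384 + (930.5/2)×0.27×€90.40 = €2,510,520.81.
EOQ at €89.22 = 936.7 < 16000, so use break Q=16000: TC = 27,520×€89.22 + (27,520/16000.0)×384 + (16000.0/2)×0.27×€89.22 = €2,648,710.08.
EOQ at €87.46 = 946.1 < 20000, so use break Q=20000: TC = 27,520×€87.46 + (27,520/20000.0)×384 + (20000.0/2)×0.27×€87.46 = €2,643,569.58.
Lowest total cost among the candidates is at Q = 930.5.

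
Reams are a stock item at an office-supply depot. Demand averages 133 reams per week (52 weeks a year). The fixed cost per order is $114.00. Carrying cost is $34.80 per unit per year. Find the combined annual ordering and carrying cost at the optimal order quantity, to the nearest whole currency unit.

TC* ≈ $7,408

Annual demand D = 133 × 52 = 6,916.
EOQ = √(2DS/H) = √(2 × 6,916 × 114 / 34.8) ≈ 212.87.
At the optimum the two cost components are equal, so total cost = 2·(Q*/2)H = Q*·H.
Minimum total = √(2DSH) = √(2 × 6,916 × 114 × 34.8) ≈ 7407.720.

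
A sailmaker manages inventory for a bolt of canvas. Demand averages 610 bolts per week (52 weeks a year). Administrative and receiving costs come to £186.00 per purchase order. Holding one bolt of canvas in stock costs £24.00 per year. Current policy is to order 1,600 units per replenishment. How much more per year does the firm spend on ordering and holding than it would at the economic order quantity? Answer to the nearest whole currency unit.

Annual demand D = 610 × 52 = 31,720.
EOQ = √(2DS/H) = √(2 × 31,720 × 186 / 24) ≈ 701.18.
Cost at Q* = (D/Q*)S + (Q*/2)H = √(2DSH) ≈ £16,828.43.
Cost at Q = 1,600: (31,720/1,600)×186 + (1,600/2)×24 = £3,687.45 + £19,200.00 = £22,887.45.
Excess = £22,887.45 − £16,828.43 = £6,059.02.

Extra cost ≈ £6,059 per year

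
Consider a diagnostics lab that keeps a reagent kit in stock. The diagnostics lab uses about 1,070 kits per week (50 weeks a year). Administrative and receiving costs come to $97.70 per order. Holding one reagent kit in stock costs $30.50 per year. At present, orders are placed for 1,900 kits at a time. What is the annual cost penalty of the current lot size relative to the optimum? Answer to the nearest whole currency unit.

Annual demand D = 1,070 × 50 = 53,500.
EOQ = √(2DS/H) = √(2 × 53,500 × 97.7 / 30.5) ≈ 585.45.
Cost at Q* = (D/Q*)S + (Q*/2)H = √(2DSH) ≈ $17,856.20.
Cost at Q = 1,900: (53,500/1,900)×97.7 + (1,900/2)×30.5 = $2,751.03 + $28,975.00 = $31,726.03.
Excess = $31,726.03 − $17,856.20 = $13,869.82.

Extra cost ≈ $13,870 per year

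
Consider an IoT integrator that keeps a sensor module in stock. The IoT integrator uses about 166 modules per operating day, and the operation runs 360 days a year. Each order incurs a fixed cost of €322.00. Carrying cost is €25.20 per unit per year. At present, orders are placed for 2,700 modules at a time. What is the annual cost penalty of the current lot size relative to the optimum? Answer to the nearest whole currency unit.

Annual demand D = 166 × 360 = 59,760.
EOQ = √(2DS/H) = √(2 × 59,760 × 322 / 25.2) ≈ 1235.80.
Cost at Q* = (D/Q*)S + (Q*/2)H = √(2DSH) ≈ €31,142.14.
Cost at Q = 2,700: (59,760/2,700)×322 + (2,700/2)×25.2 = €7,126.93 + €34,020.00 = €41,146.93.
Excess = €41,146.93 − €31,142.14 = €10,004.79.

Extra cost ≈ €10,005 per year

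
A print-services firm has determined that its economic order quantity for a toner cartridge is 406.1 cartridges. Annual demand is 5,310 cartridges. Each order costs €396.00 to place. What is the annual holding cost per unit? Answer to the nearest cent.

H ≈ €25.50

Squaring Q* = √(2DS/H) gives Q*² = 2DS/H.
From Q* = √(2DS/H): H = 2DS / Q*² = 2 × 5,310 × 396 / 406.1² = 25.5008.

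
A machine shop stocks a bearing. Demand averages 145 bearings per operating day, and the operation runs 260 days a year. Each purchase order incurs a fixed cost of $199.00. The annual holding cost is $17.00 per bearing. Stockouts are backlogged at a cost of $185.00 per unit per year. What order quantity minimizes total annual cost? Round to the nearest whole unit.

Annual demand D = 145 × 260 = 37,700.
With planned backorders, Q* = √(2DS/H) · √((H+B)/B).
√(2DS/H) = √(2 × 37,700 × 199 / 17) = 939.480.
√((H+B)/B) = √((17+185)/185) = 1.0449.
Q* ≈ 981.697.

Q* ≈ 982 bearings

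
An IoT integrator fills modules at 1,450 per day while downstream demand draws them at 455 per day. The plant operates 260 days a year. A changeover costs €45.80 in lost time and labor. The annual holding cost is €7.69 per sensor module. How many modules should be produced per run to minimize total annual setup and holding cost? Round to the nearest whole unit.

Q* ≈ 1,433 modules

Annual demand D = 455 × 260 = 118,300.
Production build-up factor (1 − d/p) = 1 − 455/1,450 = 0.6862.
Q* = √(2DS / (H(1 − d/p))) = √(2 × 118,300 × 45.8 / (7.69 × 0.6862)).
= √(10,836,280 / 5.2769) ≈ 1433.011.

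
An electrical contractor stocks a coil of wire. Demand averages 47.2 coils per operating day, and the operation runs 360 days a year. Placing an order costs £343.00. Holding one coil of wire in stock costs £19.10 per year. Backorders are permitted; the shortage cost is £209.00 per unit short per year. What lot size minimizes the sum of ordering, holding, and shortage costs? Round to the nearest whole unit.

Annual demand D = 47.2 × 360 = 16,992.
With planned backorders, Q* = √(2DS/H) · √((H+B)/B).
√(2DS/H) = √(2 × 16,992 × 343 / 19.1) = 781.210.
√((H+B)/B) = √((19.1+209)/209) = 1.0447.
Q* ≈ 816.126.

Q* ≈ 816 coils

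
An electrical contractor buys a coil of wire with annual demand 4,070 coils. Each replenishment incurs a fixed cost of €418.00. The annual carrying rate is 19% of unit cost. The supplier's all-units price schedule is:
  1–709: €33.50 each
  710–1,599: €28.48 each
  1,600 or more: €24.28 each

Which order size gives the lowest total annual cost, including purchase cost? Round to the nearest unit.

Holding cost per unit per year at price C is H = 0.19·C.
Candidates are each tier's EOQ (if it falls in that tier) and each price-break quantity.
Tier 1 (€33.50): EOQ = 731.1 exceeds tier's upper bound 709, so this tier is dominated.
EOQ at €28.48 = 793.0 (feasible in tier 2): TC = 4,070×€28.48 + (4,070/793.0)×418 + (793.0/2)×0.19×€28.48 = €120,204.49.
EOQ at €24.28 = 858.8 < 1600, so use break Q=1600: TC = 4,070×€24.28 + (4,070/1600.0)×418 + (1600.0/2)×0.19×€24.28 = €103,573.45.
Lowest total cost is €103,573.45 at Q = 1600.0.

Q* ≈ 1,600 coils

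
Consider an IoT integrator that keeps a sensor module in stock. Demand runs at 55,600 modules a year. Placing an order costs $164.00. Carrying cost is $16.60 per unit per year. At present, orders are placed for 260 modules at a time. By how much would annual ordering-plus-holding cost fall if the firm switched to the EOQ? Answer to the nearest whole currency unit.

Extra cost ≈ $19,830 per year

EOQ = √(2DS/H) = √(2 × 55,600 × 164 / 16.6) ≈ 1048.14.
Cost at Q* = (D/Q*)S + (Q*/2)H = √(2DSH) ≈ $17,399.16.
Cost at Q = 260: (55,600/260)×164 + (260/2)×16.6 = $35,070.77 + $2,158.00 = $37,228.77.
Excess = $37,228.77 − $17,399.16 = $19,829.61.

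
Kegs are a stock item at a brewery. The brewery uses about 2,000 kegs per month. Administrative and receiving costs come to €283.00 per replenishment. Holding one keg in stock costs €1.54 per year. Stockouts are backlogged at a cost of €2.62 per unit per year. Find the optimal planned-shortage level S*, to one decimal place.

Annual demand D = 2,000 × 12 = 24,000.
With planned backorders, Q* = √(2DS/H) · √((H+B)/B).
√(2DS/H) = √(2 × 24,000 × 283 / 1.54) = 2969.980.
√((H+B)/B) = √((1.54+2.62)/2.62) = 1.2601.
Q* ≈ 3742.394.
S* = Q* · H/(H+B) = 3742.394 × 1.54/4.16 ≈ 1385.405.

S* ≈ 1,385.4 kegs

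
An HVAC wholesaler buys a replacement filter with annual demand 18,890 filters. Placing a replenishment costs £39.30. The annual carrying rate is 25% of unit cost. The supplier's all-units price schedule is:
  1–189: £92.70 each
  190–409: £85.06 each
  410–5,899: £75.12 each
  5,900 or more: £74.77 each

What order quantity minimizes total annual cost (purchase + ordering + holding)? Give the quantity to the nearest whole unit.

Q* ≈ 410 filters

Holding cost per unit per year at price C is H = 0.25·C.
Evaluate total cost at each tier's feasible EOQ or, if the EOQ is below the tier, at the tier's minimum quantity.
Tier 1 (£92.70): EOQ = 253.1 exceeds tier's upper bound 189, so this tier is dominated.
EOQ at £85.06 = 264.2 (feasible in tier 2): TC = 18,890×£85.06 + (18,890/264.2)×39.3 + (264.2/2)×0.25×£85.06 = £1,612,402.41.
EOQ at £75.12 = 281.2 < 410, so use break Q=410: TC = 18,890×£75.12 + (18,890/410.0)×39.3 + (410.0/2)×0.25×£75.12 = £1,424,677.38.
EOQ at £74.77 = 281.8 < 5900, so use break Q=5900: TC = 18,890×£74.77 + (18,890/5900.0)×39.3 + (5900.0/2)×0.25×£74.77 = £1,467,674.00.
Lowest total cost is £1,424,677.38 at Q = 410.0.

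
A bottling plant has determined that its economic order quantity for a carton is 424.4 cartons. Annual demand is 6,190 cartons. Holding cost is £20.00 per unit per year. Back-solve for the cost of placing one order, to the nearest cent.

S ≈ £290.98

Invert the EOQ relation Q*² = 2DS/H.
From Q* = √(2DS/H): S = Q*²H / (2D) = 424.4² × 20 / (2 × 6,190) = 290.9780.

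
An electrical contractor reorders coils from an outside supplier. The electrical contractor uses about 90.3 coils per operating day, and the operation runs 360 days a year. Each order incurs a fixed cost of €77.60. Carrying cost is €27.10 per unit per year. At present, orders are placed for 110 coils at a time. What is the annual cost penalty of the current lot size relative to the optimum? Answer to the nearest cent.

Annual demand D = 90.3 × 360 = 32,508.
EOQ = √(2DS/H) = √(2 × 32,508 × 77.6 / 27.1) ≈ 431.48.
Cost at Q* = (D/Q*)S + (Q*/2)H = √(2DSH) ≈ €11,692.99.
Cost at Q = 110: (32,508/110)×77.6 + (110/2)×27.1 = €22,932.92 + €1,490.50 = €24,423.42.
Excess = €24,423.42 − €11,692.99 = €12,730.42.

Extra cost ≈ €12,730.42 per year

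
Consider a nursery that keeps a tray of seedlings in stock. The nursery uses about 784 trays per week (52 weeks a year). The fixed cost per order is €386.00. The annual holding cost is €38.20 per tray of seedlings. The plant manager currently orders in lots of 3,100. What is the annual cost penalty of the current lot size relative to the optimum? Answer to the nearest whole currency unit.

Extra cost ≈ €29,613 per year

Annual demand D = 784 × 52 = 40,768.
EOQ = √(2DS/H) = √(2 × 40,768 × 386 / 38.2) ≈ 907.69.
Cost at Q* = (D/Q*)S + (Q*/2)H = √(2DSH) ≈ €34,673.69.
Cost at Q = 3,100: (40,768/3,100)×386 + (3,100/2)×38.2 = €5,076.27 + €59,210.00 = €64,286.27.
Excess = €64,286.27 − €34,673.69 = €29,612.59.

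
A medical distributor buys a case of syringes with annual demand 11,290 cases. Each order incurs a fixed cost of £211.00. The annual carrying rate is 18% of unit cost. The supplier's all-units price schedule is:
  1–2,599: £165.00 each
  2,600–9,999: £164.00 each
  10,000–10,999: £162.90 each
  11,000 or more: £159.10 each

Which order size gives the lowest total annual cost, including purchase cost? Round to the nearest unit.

Q* ≈ 401 cases

Holding cost per unit per year at price C is H = 0.18·C.
Evaluate total cost at each tier's feasible EOQ or, if the EOQ is below the tier, at the tier's minimum quantity.
EOQ at £165.00 = 400.5 (feasible in tier 1): TC = 11,290×£165.00 + (11,290/400.5)×211 + (400.5/2)×0.18×£165.00 = £1,874,745.46.
EOQ at £164.00 = 401.7 < 2600, so use break Q=2600: TC = 11,290×£164.00 + (11,290/2600.0)×211 + (2600.0/2)×0.18×£164.00 = £1,890,852.23.
EOQ at £162.90 = 403.1 < 10000, so use break Q=10000: TC = 11,290×£162.90 + (11,290/10000.0)×211 + (10000.0/2)×0.18×£162.90 = £1,985,989.22.
EOQ at £159.10 = 407.9 < 11000, so use break Q=11000: TC = 11,290×£159.10 + (11,290/11000.0)×211 + (11000.0/2)×0.18×£159.10 = £1,953,964.56.
Lowest total cost is £1,874,745.46 at Q = 400.5.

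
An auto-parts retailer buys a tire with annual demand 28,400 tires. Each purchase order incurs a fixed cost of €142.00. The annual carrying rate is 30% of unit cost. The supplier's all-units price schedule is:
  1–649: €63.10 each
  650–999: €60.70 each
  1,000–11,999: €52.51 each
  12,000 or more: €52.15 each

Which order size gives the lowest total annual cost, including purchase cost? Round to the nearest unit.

Holding cost per unit per year at price C is H = 0.30·C.
For each price level, check whether its EOQ is feasible; otherwise the best quantity at that price is the breakpoint.
Tier 1 (€63.10): EOQ = 652.7 exceeds tier's upper bound 649, so this tier is dominated.
EOQ at €60.70 = 665.5 (feasible in tier 2): TC = 28,400×€60.70 + (28,400/665.5)×142 + (665.5/2)×0.30×€60.70 = €1,735,999.18.
EOQ at €52.51 = 715.5 < 1000, so use break Q=1000: TC = 28,400×€52.51 + (28,400/1000.0)×142 + (1000.0/2)×0.30×€52.51 = €1,503,193.30.
EOQ at €52.15 = 718.0 < 12000, so use break Q=12000: TC = 28,400×€52.15 + (28,400/12000.0)×142 + (12000.0/2)×0.30×€52.15 = €1,575,266.07.
Lowest total cost is €1,503,193.30 at Q = 1000.0.

Q* ≈ 1,000 tires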